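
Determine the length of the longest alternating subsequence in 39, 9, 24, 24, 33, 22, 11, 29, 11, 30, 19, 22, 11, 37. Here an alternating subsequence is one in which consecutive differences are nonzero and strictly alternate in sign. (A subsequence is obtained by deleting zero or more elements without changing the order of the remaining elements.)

A longest alternating subsequence is 39, 9, 24, 22, 29, 11, 30, 19, 22, 11, 37 (positions 1,2,3,6,8,9,10,11,12,13,14); its 10 consecutive differences strictly alternate in sign, and length 11 is optimal.

11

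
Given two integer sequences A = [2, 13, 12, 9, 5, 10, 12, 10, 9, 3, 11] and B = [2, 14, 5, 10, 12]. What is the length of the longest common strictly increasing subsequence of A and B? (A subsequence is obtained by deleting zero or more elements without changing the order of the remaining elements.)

For each value that appears in both, track the longest common increasing run ending there.
The best achievable length is 4; one witness is 2, 5, 10, 12 (A-positions 1,5,6,7, B-positions 1,3,4,5).

4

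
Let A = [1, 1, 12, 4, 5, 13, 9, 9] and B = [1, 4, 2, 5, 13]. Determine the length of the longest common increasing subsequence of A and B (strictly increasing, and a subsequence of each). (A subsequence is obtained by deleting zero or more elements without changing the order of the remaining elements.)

4

For each value that appears in both, track the longest common increasing run ending there.
The best achievable length is 4; one witness is 1, 4, 5, 13 (A-positions 1,4,5,6, B-positions 1,2,4,5).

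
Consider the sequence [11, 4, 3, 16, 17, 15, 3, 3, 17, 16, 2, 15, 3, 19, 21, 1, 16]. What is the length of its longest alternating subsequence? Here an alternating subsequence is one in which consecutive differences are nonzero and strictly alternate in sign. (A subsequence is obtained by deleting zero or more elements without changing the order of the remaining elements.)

Track the best alternating length ending on an up-step vs a down-step at each position: up/down = 1/1, 1/2, 1/2, 3/1, 3/1, 3/4, 1/4, 1/4, 5/1, 5/6, 1/6, 7/6, 7/8, 9/1, 9/1, 1/10, 11/10.
The maximum over both is 11; one such subsequence is 11, 4, 16, 15, 17, 2, 15, 3, 19, 1, 16.

11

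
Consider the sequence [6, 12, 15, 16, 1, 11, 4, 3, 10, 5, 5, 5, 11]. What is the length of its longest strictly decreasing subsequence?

Scanning left to right, the best length ending at each element is: 6→1, 12→1, 15→1, 16→1, 1→2, 11→2, 4→3, 3→4, 10→3, 5→4, 5→4, 5→4, 11→2.
So the longest decreasing subsequence has length 4, e.g. 12, 11, 4, 3.

4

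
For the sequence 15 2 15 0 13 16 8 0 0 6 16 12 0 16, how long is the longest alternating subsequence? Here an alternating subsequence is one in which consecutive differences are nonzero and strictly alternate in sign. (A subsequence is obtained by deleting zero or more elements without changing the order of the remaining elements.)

9

Track the best alternating length ending on an up-step vs a down-step at each position: up/down = 1/1, 1/2, 3/1, 1/4, 5/4, 5/1, 5/6, 1/6, 1/6, 7/6, 7/1, 7/8, 1/8, 9/1.
The maximum over both is 9; one such subsequence is 15, 2, 15, 0, 13, 8, 16, 12, 16.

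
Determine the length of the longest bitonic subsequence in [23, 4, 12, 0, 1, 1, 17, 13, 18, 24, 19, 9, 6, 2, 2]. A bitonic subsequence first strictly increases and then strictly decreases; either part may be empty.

9

Let inc[i] be the LIS ending at i and dec[i] the longest strictly decreasing subsequence starting at i. inc = [1, 1, 2, 1, 2, 2, 3, 3, 4, 5, 5, 3, 3, 3, 3], dec = [6, 2, 4, 1, 1, 1, 5, 4, 4, 5, 4, 3, 2, 1, 1].
max_i inc[i]+dec[i]−1 = 9, with one witness 4, 12, 17, 18, 24, 19, 9, 6, 2.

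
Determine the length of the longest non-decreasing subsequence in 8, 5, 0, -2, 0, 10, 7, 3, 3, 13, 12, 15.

Scanning left to right, the best length ending at each element is: 8→1, 5→1, 0→1, -2→1, 0→2, 10→3, 7→3, 3→3, 3→4, 13→5, 12→5, 15→6.
So the longest non-decreasing subsequence has length 6, e.g. 0, 0, 3, 3, 13, 15.

6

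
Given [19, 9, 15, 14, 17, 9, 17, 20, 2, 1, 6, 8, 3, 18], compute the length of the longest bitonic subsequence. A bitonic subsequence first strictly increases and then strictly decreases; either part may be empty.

6

Let inc[i] be the LIS ending at i and dec[i] the longest strictly decreasing subsequence starting at i. inc = [1, 1, 2, 2, 3, 1, 3, 4, 1, 1, 2, 3, 2, 4], dec = [6, 3, 5, 4, 4, 3, 3, 3, 2, 1, 2, 2, 1, 1].
max_i inc[i]+dec[i]−1 = 6, with one witness 19, 15, 14, 9, 8, 3.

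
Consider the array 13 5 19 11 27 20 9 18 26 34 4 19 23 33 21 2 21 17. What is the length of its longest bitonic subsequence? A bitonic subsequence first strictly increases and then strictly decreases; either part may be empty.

One longest bitonic subsequence is 13, 19, 20, 26, 34, 33, 21, 17 (positions 1,3,6,9,10,14,17,18): it rises to 34 then falls. Length 8 is optimal.

8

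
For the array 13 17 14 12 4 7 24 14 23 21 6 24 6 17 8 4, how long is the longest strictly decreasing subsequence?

One longest decreasing subsequence is 17, 14, 12, 7, 6, 4 (positions 2,3,4,6,11,16), of length 6; no longer one exists.

6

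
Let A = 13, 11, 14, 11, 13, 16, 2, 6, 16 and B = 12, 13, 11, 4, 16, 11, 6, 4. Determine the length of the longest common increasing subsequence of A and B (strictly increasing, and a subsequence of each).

2

For each value that appears in both, track the longest common increasing run ending there.
The best achievable length is 2; one witness is 13, 16 (A-positions 1,6, B-positions 2,5).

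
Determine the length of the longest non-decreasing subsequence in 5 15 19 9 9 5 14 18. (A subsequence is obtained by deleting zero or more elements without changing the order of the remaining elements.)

5

Let dp[i] be the longest non-decreasing subsequence ending at position i. Then dp = [1, 2, 3, 2, 3, 2, 4, 5].
The maximum is 5; one witness is 5, 9, 9, 14, 18 at positions 1,4,5,7,8.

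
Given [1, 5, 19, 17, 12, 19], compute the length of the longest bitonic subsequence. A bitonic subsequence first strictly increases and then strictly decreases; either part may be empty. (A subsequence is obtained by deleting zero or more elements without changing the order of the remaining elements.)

5

Let inc[i] be the LIS ending at i and dec[i] the longest strictly decreasing subsequence starting at i. inc = [1, 2, 3, 3, 3, 4], dec = [1, 1, 3, 2, 1, 1].
max_i inc[i]+dec[i]−1 = 5, with one witness 1, 5, 19, 17, 12.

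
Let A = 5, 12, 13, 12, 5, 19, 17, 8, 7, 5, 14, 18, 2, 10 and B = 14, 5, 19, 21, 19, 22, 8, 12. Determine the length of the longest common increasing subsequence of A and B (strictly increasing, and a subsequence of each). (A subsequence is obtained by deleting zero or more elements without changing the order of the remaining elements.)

2

A longest common strictly increasing subsequence is 5, 19 (length 2); it appears in order in both A and B, and no longer such subsequence exists.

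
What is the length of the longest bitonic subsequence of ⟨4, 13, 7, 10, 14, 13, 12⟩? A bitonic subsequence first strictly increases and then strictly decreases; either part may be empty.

6

Let inc[i] be the LIS ending at i and dec[i] the longest strictly decreasing subsequence starting at i. inc = [1, 2, 2, 3, 4, 4, 4], dec = [1, 2, 1, 1, 3, 2, 1].
max_i inc[i]+dec[i]−1 = 6, with one witness 4, 7, 10, 14, 13, 12.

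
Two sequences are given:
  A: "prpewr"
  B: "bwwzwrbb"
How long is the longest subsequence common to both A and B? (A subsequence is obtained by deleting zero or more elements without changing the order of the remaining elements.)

2

A longest common subsequence is wr (length 2); the LCS DP confirms no longer common subsequence exists.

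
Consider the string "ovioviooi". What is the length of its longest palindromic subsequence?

One longest palindromic subsequence is ioooi (positions 3,4,7,8,9); it reads the same forward and backward, and the interval DP gives dp[1][9] = 5.

5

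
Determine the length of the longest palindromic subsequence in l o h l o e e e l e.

5

One longest palindromic subsequence is leeel (positions 4,6,7,8,9); it reads the same forward and backward, and the interval DP gives dp[1][10] = 5.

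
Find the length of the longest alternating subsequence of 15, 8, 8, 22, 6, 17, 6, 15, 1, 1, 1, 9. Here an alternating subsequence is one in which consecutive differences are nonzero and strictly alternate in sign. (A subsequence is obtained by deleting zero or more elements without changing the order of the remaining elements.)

9

A longest alternating subsequence is 15, 8, 22, 6, 17, 6, 15, 1, 9 (positions 1,2,4,5,6,7,8,9,12); its 8 consecutive differences strictly alternate in sign, and length 9 is optimal.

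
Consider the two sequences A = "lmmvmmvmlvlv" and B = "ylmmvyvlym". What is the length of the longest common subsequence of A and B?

6

Backtracking the LCS table gives one alignment: l (A1,B2) → m (A2,B3) → m (A3,B4) → v (A4,B5) → v (A7,B7) → m (A8,B10).
So the longest common subsequence has length 6.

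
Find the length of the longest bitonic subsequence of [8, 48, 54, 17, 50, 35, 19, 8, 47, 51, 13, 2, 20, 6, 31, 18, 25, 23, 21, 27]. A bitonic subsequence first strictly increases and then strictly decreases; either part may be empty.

9

Let inc[i] be the LIS ending at i and dec[i] the longest strictly decreasing subsequence starting at i. inc = [1, 2, 3, 2, 3, 3, 3, 1, 4, 5, 2, 1, 4, 2, 5, 3, 5, 5, 5, 6], dec = [2, 6, 7, 3, 6, 5, 3, 2, 5, 5, 2, 1, 2, 1, 4, 1, 3, 2, 1, 1].
max_i inc[i]+dec[i]−1 = 9, with one witness 8, 48, 54, 50, 47, 31, 25, 23, 21.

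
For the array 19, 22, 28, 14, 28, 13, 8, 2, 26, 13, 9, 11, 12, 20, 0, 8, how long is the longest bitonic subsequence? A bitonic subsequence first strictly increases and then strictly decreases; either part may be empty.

8

One longest bitonic subsequence is 19, 22, 28, 14, 13, 8, 2, 0 (positions 1,2,3,4,6,7,8,15): it rises to 28 then falls. Length 8 is optimal.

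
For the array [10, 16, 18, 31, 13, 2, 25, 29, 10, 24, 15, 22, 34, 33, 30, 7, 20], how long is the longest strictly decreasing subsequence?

5

Scanning left to right, the best length ending at each element is: 10→1, 16→1, 18→1, 31→1, 13→2, 2→3, 25→2, 29→2, 10→3, 24→3, 15→4, 22→4, 34→1, 33→2, 30→3, 7→5, 20→5.
So the longest decreasing subsequence has length 5, e.g. 31, 25, 24, 15, 7.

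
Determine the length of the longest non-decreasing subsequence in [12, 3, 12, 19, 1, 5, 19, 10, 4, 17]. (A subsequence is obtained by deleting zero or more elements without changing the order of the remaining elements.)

Scanning left to right, the best length ending at each element is: 12→1, 3→1, 12→2, 19→3, 1→1, 5→2, 19→4, 10→3, 4→2, 17→4.
So the longest non-decreasing subsequence has length 4, e.g. 12, 12, 19, 19.

4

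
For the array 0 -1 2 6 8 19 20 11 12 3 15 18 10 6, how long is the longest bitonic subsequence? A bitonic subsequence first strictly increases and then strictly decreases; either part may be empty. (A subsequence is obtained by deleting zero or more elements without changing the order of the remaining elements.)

10

Let inc[i] be the LIS ending at i and dec[i] the longest strictly decreasing subsequence starting at i. inc = [1, 1, 2, 3, 4, 5, 6, 5, 6, 3, 7, 8, 5, 4], dec = [2, 1, 1, 2, 2, 4, 4, 3, 3, 1, 3, 3, 2, 1].
max_i inc[i]+dec[i]−1 = 10, with one witness 0, 2, 6, 8, 11, 12, 15, 18, 10, 6.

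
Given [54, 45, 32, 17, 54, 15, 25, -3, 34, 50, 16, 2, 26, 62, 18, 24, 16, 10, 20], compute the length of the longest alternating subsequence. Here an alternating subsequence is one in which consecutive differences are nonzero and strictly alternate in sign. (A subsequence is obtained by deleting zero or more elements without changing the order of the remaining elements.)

13

Track the best alternating length ending on an up-step vs a down-step at each position: up/down = 1/1, 1/2, 1/2, 1/2, 3/1, 1/4, 5/4, 1/6, 7/4, 7/4, 7/8, 7/8, 9/8, 9/1, 9/10, 11/10, 9/12, 9/12, 13/12.
The maximum over both is 13; one such subsequence is 54, 45, 54, 15, 25, -3, 34, 16, 26, 18, 24, 16, 20.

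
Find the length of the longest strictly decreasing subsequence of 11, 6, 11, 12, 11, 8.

Let dp[i] be the longest decreasing subsequence ending at position i. Then dp = [1, 2, 1, 1, 2, 3].
The maximum is 3; one witness is 12, 11, 8 at positions 4,5,6.

3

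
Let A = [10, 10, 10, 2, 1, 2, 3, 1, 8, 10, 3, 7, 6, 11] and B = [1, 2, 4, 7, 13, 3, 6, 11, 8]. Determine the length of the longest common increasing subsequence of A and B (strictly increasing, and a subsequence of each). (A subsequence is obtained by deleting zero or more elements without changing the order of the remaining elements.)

5

A longest common strictly increasing subsequence is 1, 2, 3, 6, 11 (length 5); it appears in order in both A and B, and no longer such subsequence exists.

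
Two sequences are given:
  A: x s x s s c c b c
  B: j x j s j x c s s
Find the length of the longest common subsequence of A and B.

Backtracking the LCS table gives one alignment: x (A1,B2) → s (A2,B4) → x (A3,B6) → s (A4,B8) → s (A5,B9).
So the longest common subsequence has length 5.

5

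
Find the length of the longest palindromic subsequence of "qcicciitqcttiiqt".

Using dp[i][j] = 2 + dp[i+1][j−1] if the ends match, else max(dp[i+1][j], dp[i][j−1]):
dp[1][16] = 9. A witness is qiitttiiq at positions 1,3,6,8,11,12,13,14,15.

9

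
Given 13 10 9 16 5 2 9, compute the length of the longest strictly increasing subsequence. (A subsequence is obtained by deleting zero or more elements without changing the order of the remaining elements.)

2

Let dp[i] be the longest increasing subsequence ending at position i. Then dp = [1, 1, 1, 2, 1, 1, 2].
The maximum is 2; one witness is 13, 16 at positions 1,4.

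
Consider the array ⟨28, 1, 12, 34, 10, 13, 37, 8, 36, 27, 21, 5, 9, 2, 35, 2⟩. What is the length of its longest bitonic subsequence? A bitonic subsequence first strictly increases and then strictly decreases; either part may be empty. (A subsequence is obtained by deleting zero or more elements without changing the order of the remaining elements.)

9

One longest bitonic subsequence is 1, 12, 34, 37, 36, 27, 21, 9, 2 (positions 2,3,4,7,9,10,11,13,16): it rises to 37 then falls. Length 9 is optimal.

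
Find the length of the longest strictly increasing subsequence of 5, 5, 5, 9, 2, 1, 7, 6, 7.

3

Let dp[i] be the longest increasing subsequence ending at position i. Then dp = [1, 1, 1, 2, 1, 1, 2, 2, 3].
The maximum is 3; one witness is 5, 6, 7 at positions 1,8,9.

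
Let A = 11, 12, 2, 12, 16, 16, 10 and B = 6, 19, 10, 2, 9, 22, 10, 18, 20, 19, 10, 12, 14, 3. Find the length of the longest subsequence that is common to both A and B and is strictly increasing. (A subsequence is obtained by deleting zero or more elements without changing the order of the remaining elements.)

For each value that appears in both, track the longest common increasing run ending there.
The best achievable length is 2; one witness is 2, 10 (A-positions 3,7, B-positions 4,7).

2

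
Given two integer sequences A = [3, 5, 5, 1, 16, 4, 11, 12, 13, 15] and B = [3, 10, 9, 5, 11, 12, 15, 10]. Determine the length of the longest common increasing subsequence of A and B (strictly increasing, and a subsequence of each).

For each value that appears in both, track the longest common increasing run ending there.
The best achievable length is 5; one witness is 3, 5, 11, 12, 15 (A-positions 1,2,7,8,10, B-positions 1,4,5,6,7).

5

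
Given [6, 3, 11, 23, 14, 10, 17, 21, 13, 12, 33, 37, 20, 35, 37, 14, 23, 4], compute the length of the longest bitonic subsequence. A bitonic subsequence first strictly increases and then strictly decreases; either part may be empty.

Let inc[i] be the LIS ending at i and dec[i] the longest strictly decreasing subsequence starting at i. inc = [1, 1, 2, 3, 3, 2, 4, 5, 3, 3, 6, 7, 5, 7, 8, 4, 6, 2], dec = [2, 1, 3, 5, 4, 2, 4, 4, 3, 2, 4, 4, 3, 3, 3, 2, 2, 1].
max_i inc[i]+dec[i]−1 = 10, with one witness 6, 11, 14, 17, 21, 33, 37, 35, 23, 4.

10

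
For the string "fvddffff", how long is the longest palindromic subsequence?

5

One longest palindromic subsequence is fffff (positions 1,5,6,7,8); it reads the same forward and backward, and the interval DP gives dp[1][8] = 5.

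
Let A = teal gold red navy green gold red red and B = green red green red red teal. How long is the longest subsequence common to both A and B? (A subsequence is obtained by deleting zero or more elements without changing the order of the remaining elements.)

A longest common subsequence is red, green, red, red (length 4); the LCS DP confirms no longer common subsequence exists.

4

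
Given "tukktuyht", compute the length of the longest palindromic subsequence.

Using dp[i][j] = 2 + dp[i+1][j−1] if the ends match, else max(dp[i+1][j], dp[i][j−1]):
dp[1][9] = 6. A witness is tukkut at positions 1,2,3,4,6,9.

6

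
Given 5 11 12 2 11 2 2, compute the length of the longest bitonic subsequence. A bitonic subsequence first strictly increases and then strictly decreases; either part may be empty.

5

One longest bitonic subsequence is 5, 11, 12, 11, 2 (positions 1,2,3,5,7): it rises to 12 then falls. Length 5 is optimal.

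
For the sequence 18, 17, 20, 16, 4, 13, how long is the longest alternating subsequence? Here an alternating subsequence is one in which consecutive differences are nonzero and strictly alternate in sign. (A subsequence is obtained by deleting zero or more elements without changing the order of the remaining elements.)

A longest alternating subsequence is 18, 17, 20, 4, 13 (positions 1,2,3,5,6); its 4 consecutive differences strictly alternate in sign, and length 5 is optimal.

5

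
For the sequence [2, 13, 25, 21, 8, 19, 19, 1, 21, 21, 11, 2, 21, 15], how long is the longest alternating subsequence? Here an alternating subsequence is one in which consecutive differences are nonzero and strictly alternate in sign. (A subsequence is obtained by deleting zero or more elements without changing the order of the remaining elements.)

9

A longest alternating subsequence is 2, 13, 8, 19, 1, 21, 11, 21, 15 (positions 1,2,5,6,8,9,11,13,14); its 8 consecutive differences strictly alternate in sign, and length 9 is optimal.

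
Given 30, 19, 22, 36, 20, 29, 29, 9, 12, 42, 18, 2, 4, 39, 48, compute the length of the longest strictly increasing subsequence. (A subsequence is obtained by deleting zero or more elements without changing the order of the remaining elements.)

Scanning left to right, the best length ending at each element is: 30→1, 19→1, 22→2, 36→3, 20→2, 29→3, 29→3, 9→1, 12→2, 42→4, 18→3, 2→1, 4→2, 39→4, 48→5.
So the longest increasing subsequence has length 5, e.g. 19, 22, 36, 42, 48.

5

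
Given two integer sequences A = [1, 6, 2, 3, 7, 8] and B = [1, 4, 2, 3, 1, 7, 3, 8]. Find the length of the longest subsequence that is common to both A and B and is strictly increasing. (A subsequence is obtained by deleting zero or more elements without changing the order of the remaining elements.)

5

A longest common strictly increasing subsequence is 1, 2, 3, 7, 8 (length 5); it appears in order in both A and B, and no longer such subsequence exists.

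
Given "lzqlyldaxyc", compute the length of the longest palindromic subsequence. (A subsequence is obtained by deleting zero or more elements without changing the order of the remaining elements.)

3

Using dp[i][j] = 2 + dp[i+1][j−1] if the ends match, else max(dp[i+1][j], dp[i][j−1]):
dp[1][11] = 3. A witness is yxy at positions 5,9,10.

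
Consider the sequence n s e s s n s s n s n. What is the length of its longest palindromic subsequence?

9

One longest palindromic subsequence is nsssnsssn (positions 1,2,4,5,6,7,8,10,11); it reads the same forward and backward, and the interval DP gives dp[1][11] = 9.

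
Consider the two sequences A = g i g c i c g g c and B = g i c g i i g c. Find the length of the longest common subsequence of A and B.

6

A longest common subsequence is gigigc (length 6); the LCS DP confirms no longer common subsequence exists.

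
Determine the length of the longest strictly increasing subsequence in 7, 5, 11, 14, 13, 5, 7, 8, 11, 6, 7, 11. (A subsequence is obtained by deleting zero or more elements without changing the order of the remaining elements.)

4

One longest increasing subsequence is 5, 7, 8, 11 (positions 2,7,8,9), of length 4; no longer one exists.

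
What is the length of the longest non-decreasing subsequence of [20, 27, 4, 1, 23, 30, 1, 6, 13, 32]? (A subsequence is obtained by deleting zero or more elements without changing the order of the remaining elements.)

Scanning left to right, the best length ending at each element is: 20→1, 27→2, 4→1, 1→1, 23→2, 30→3, 1→2, 6→3, 13→4, 32→5.
So the longest non-decreasing subsequence has length 5, e.g. 1, 1, 6, 13, 32.

5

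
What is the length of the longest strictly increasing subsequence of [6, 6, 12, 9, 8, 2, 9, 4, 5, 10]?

4

Scanning left to right, the best length ending at each element is: 6→1, 6→1, 12→2, 9→2, 8→2, 2→1, 9→3, 4→2, 5→3, 10→4.
So the longest increasing subsequence has length 4, e.g. 6, 8, 9, 10.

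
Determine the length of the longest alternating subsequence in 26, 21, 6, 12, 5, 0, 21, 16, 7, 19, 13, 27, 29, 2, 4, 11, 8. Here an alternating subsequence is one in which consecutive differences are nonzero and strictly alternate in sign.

12

Track the best alternating length ending on an up-step vs a down-step at each position: up/down = 1/1, 1/2, 1/2, 3/2, 1/4, 1/4, 5/2, 5/6, 5/6, 7/6, 7/8, 9/1, 9/1, 5/10, 11/10, 11/10, 11/12.
The maximum over both is 12; one such subsequence is 26, 6, 12, 5, 21, 16, 19, 13, 27, 2, 11, 8.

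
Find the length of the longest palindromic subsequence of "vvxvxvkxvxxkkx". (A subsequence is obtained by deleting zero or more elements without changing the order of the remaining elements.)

7

Using dp[i][j] = 2 + dp[i+1][j−1] if the ends match, else max(dp[i+1][j], dp[i][j−1]):
dp[1][14] = 7. A witness is xkxxxkx at positions 3,7,8,10,11,13,14.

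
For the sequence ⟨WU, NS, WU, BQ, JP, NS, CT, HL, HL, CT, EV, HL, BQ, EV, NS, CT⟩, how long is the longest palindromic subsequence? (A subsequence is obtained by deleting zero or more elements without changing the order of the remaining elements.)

8

Using dp[i][j] = 2 + dp[i+1][j−1] if the ends match, else max(dp[i+1][j], dp[i][j−1]):
dp[1][16] = 8. A witness is NS BQ CT HL HL CT BQ NS at positions 2,4,7,8,9,10,13,15.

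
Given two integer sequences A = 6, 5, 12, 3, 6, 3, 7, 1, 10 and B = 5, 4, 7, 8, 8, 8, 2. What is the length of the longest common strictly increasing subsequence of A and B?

2

A longest common strictly increasing subsequence is 5, 7 (length 2); it appears in order in both A and B, and no longer such subsequence exists.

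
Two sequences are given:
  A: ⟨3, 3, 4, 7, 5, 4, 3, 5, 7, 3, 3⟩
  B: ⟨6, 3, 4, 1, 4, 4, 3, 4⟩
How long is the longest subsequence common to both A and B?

4

Backtracking the LCS table gives one alignment: 3 (A1,B2) → 4 (A3,B5) → 4 (A6,B6) → 3 (A7,B7).
So the longest common subsequence has length 4.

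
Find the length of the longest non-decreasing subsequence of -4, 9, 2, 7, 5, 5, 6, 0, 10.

Scanning left to right, the best length ending at each element is: -4→1, 9→2, 2→2, 7→3, 5→3, 5→4, 6→5, 0→2, 10→6.
So the longest non-decreasing subsequence has length 6, e.g. -4, 2, 5, 5, 6, 10.

6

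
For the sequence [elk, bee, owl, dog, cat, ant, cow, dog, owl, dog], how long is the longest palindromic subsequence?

5

Using dp[i][j] = 2 + dp[i+1][j−1] if the ends match, else max(dp[i+1][j], dp[i][j−1]):
dp[1][10] = 5. A witness is owl dog cow dog owl at positions 3,4,7,8,9.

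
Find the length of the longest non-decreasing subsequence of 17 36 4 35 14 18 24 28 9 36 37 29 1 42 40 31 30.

8

One longest non-decreasing subsequence is 4, 14, 18, 24, 28, 36, 37, 42 (positions 3,5,6,7,8,10,11,14), of length 8; no longer one exists.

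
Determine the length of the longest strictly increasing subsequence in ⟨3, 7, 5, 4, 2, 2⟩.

2

One longest increasing subsequence is 3, 7 (positions 1,2), of length 2; no longer one exists.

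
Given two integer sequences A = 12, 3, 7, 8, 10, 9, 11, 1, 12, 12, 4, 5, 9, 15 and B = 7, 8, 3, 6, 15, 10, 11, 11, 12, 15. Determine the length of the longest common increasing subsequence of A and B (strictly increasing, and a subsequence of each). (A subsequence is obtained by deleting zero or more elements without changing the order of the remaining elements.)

A longest common strictly increasing subsequence is 7, 8, 10, 11, 12, 15 (length 6); it appears in order in both A and B, and no longer such subsequence exists.

6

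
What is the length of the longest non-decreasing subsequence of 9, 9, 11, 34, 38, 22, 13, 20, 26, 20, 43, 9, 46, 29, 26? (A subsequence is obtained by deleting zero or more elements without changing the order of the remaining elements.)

One longest non-decreasing subsequence is 9, 9, 11, 13, 20, 26, 43, 46 (positions 1,2,3,7,8,9,11,13), of length 8; no longer one exists.

8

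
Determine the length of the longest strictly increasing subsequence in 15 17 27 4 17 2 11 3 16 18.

4

Let dp[i] be the longest increasing subsequence ending at position i. Then dp = [1, 2, 3, 1, 2, 1, 2, 2, 3, 4].
The maximum is 4; one witness is 4, 11, 16, 18 at positions 4,7,9,10.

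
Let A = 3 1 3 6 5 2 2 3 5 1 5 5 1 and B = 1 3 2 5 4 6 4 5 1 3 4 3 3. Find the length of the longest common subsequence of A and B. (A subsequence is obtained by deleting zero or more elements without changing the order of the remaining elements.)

Backtracking the LCS table gives one alignment: 1 (A2,B1) → 3 (A3,B2) → 2 (A7,B3) → 5 (A9,B4) → 5 (A12,B8) → 1 (A13,B9).
So the longest common subsequence has length 6.

6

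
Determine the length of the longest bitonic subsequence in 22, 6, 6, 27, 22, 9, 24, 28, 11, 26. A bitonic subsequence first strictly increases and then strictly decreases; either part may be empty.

5

Let inc[i] be the LIS ending at i and dec[i] the longest strictly decreasing subsequence starting at i. inc = [1, 1, 1, 2, 2, 2, 3, 4, 3, 4], dec = [2, 1, 1, 3, 2, 1, 2, 2, 1, 1].
max_i inc[i]+dec[i]−1 = 5, with one witness 6, 22, 24, 28, 26.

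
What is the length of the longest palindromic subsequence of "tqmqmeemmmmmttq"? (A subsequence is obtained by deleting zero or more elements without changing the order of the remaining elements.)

9

One longest palindromic subsequence is qmmmmmmmq (positions 2,3,5,8,9,10,11,12,15); it reads the same forward and backward, and the interval DP gives dp[1][15] = 9.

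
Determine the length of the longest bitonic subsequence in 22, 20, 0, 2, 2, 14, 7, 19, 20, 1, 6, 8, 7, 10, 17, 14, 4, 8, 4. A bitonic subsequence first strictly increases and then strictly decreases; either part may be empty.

9

One longest bitonic subsequence is 0, 2, 14, 19, 20, 17, 14, 8, 4 (positions 3,4,6,8,9,15,16,18,19): it rises to 20 then falls. Length 9 is optimal.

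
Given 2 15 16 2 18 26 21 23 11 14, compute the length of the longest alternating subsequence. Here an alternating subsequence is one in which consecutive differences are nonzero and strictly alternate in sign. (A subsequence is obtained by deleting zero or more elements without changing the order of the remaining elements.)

8

A longest alternating subsequence is 2, 15, 2, 26, 21, 23, 11, 14 (positions 1,2,4,6,7,8,9,10); its 7 consecutive differences strictly alternate in sign, and length 8 is optimal.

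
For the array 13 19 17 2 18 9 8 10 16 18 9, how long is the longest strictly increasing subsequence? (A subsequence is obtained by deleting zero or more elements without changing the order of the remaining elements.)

5

One longest increasing subsequence is 2, 9, 10, 16, 18 (positions 4,6,8,9,10), of length 5; no longer one exists.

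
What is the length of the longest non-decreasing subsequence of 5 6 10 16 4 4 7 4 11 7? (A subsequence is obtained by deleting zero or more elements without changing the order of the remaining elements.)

Let dp[i] be the longest non-decreasing subsequence ending at position i. Then dp = [1, 2, 3, 4, 1, 2, 3, 3, 4, 4].
The maximum is 4; one witness is 5, 6, 10, 16 at positions 1,2,3,4.

4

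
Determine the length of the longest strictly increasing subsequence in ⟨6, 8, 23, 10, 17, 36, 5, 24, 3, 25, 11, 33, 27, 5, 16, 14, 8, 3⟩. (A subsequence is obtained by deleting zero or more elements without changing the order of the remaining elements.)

7

Let dp[i] be the longest increasing subsequence ending at position i. Then dp = [1, 2, 3, 3, 4, 5, 1, 5, 1, 6, 4, 7, 7, 2, 5, 5, 3, 1].
The maximum is 7; one witness is 6, 8, 10, 17, 24, 25, 33 at positions 1,2,4,5,8,10,12.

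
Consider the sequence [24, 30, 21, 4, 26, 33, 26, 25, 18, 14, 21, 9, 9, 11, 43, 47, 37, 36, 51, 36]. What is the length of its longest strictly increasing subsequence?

6

One longest increasing subsequence is 24, 30, 33, 43, 47, 51 (positions 1,2,6,15,16,19), of length 6; no longer one exists.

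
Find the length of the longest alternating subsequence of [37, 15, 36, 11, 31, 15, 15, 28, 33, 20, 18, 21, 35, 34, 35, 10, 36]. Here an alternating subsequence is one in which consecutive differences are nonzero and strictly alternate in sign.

13

Track the best alternating length ending on an up-step vs a down-step at each position: up/down = 1/1, 1/2, 3/2, 1/4, 5/4, 5/6, 5/6, 7/6, 7/4, 7/8, 7/8, 9/8, 9/4, 9/10, 11/4, 1/12, 13/2.
The maximum over both is 13; one such subsequence is 37, 15, 36, 11, 31, 15, 28, 20, 35, 34, 35, 10, 36.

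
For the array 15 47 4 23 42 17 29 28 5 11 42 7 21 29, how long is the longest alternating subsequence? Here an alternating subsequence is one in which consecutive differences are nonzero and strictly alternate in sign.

A longest alternating subsequence is 15, 47, 4, 23, 17, 29, 5, 11, 7, 21 (positions 1,2,3,4,6,7,9,10,12,13); its 9 consecutive differences strictly alternate in sign, and length 10 is optimal.

10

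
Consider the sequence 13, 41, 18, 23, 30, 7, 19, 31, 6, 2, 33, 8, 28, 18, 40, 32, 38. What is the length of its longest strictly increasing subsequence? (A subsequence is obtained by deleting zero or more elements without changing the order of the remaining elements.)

Let dp[i] be the longest increasing subsequence ending at position i. Then dp = [1, 2, 2, 3, 4, 1, 3, 5, 1, 1, 6, 2, 4, 3, 7, 6, 7].
The maximum is 7; one witness is 13, 18, 23, 30, 31, 33, 40 at positions 1,3,4,5,8,11,15.

7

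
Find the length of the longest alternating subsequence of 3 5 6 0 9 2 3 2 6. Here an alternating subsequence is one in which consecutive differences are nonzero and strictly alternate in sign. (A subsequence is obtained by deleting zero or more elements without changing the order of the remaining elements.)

A longest alternating subsequence is 3, 5, 0, 9, 2, 3, 2, 6 (positions 1,2,4,5,6,7,8,9); its 7 consecutive differences strictly alternate in sign, and length 8 is optimal.

8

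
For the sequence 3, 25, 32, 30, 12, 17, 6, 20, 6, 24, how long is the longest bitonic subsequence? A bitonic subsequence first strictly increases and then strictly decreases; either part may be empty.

6

Let inc[i] be the LIS ending at i and dec[i] the longest strictly decreasing subsequence starting at i. inc = [1, 2, 3, 3, 2, 3, 2, 4, 2, 5], dec = [1, 3, 4, 3, 2, 2, 1, 2, 1, 1].
max_i inc[i]+dec[i]−1 = 6, with one witness 3, 25, 32, 30, 20, 6.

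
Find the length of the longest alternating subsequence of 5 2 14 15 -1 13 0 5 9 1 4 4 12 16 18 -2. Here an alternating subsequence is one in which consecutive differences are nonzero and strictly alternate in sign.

10

A longest alternating subsequence is 5, 2, 14, -1, 13, 0, 5, 1, 4, -2 (positions 1,2,3,5,6,7,8,10,11,16); its 9 consecutive differences strictly alternate in sign, and length 10 is optimal.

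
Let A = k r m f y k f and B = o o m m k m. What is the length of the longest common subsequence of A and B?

A longest common subsequence is km (length 2); the LCS DP confirms no longer common subsequence exists.

2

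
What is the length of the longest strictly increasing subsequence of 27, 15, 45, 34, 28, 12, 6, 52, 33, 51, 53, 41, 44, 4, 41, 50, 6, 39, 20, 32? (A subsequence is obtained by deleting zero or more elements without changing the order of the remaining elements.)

Scanning left to right, the best length ending at each element is: 27→1, 15→1, 45→2, 34→2, 28→2, 12→1, 6→1, 52→3, 33→3, 51→4, 53→5, 41→4, 44→5, 4→1, 41→4, 50→6, 6→2, 39→4, 20→3, 32→4.
So the longest increasing subsequence has length 6, e.g. 27, 28, 33, 41, 44, 50.

6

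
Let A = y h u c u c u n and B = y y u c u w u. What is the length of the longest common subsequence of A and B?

A longest common subsequence is yucuu (length 5); the LCS DP confirms no longer common subsequence exists.

5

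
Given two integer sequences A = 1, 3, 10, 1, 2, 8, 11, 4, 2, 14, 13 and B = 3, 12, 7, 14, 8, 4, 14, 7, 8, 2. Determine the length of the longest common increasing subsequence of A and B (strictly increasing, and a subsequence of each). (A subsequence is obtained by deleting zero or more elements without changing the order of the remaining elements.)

A longest common strictly increasing subsequence is 3, 8, 14 (length 3); it appears in order in both A and B, and no longer such subsequence exists.

3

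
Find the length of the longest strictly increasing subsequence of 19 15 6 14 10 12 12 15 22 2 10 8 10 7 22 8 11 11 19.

One longest increasing subsequence is 6, 10, 12, 15, 22 (positions 3,5,6,8,9), of length 5; no longer one exists.

5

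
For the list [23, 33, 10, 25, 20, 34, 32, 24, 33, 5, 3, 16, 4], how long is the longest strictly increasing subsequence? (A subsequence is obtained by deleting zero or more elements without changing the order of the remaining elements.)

4

Let dp[i] be the longest increasing subsequence ending at position i. Then dp = [1, 2, 1, 2, 2, 3, 3, 3, 4, 1, 1, 2, 2].
The maximum is 4; one witness is 23, 25, 32, 33 at positions 1,4,7,9.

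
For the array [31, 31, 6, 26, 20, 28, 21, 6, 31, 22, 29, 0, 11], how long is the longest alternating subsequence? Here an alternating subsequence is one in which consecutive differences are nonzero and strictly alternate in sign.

Track the best alternating length ending on an up-step vs a down-step at each position: up/down = 1/1, 1/1, 1/2, 3/2, 3/4, 5/2, 5/6, 1/6, 7/1, 7/8, 9/8, 1/10, 11/10.
The maximum over both is 11; one such subsequence is 31, 6, 26, 20, 28, 21, 31, 22, 29, 0, 11.

11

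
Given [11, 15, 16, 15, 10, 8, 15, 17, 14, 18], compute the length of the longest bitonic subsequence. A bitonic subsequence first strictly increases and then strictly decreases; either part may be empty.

One longest bitonic subsequence is 11, 15, 16, 15, 10, 8 (positions 1,2,3,4,5,6): it rises to 16 then falls. Length 6 is optimal.

6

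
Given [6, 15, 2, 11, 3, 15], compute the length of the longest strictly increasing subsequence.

Scanning left to right, the best length ending at each element is: 6→1, 15→2, 2→1, 11→2, 3→2, 15→3.
So the longest increasing subsequence has length 3, e.g. 6, 11, 15.

3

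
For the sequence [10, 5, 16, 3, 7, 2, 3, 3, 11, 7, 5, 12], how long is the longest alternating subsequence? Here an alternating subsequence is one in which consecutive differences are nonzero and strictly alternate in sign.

A longest alternating subsequence is 10, 5, 16, 3, 7, 2, 11, 7, 12 (positions 1,2,3,4,5,6,9,10,12); its 8 consecutive differences strictly alternate in sign, and length 9 is optimal.

9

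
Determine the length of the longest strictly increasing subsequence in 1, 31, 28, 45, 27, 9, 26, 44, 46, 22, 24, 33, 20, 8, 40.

6

One longest increasing subsequence is 1, 9, 22, 24, 33, 40 (positions 1,6,10,11,12,15), of length 6; no longer one exists.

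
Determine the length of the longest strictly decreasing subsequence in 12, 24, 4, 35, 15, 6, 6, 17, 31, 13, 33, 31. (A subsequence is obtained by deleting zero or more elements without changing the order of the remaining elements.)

Let dp[i] be the longest decreasing subsequence ending at position i. Then dp = [1, 1, 2, 1, 2, 3, 3, 2, 2, 3, 2, 3].
The maximum is 3; one witness is 24, 15, 6 at positions 2,5,6.

3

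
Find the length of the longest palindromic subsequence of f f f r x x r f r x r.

7

One longest palindromic subsequence is rxrfrxr (positions 4,5,7,8,9,10,11); it reads the same forward and backward, and the interval DP gives dp[1][11] = 7.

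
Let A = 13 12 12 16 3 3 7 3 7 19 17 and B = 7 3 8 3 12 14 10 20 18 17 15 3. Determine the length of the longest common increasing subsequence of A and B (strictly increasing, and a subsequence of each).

A longest common strictly increasing subsequence is 7, 17 (length 2); it appears in order in both A and B, and no longer such subsequence exists.

2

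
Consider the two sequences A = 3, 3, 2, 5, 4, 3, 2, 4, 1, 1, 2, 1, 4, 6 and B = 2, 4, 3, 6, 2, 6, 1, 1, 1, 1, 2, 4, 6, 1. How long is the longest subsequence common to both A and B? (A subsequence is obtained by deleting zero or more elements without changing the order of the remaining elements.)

9

A longest common subsequence is 2, 4, 3, 2, 1, 1, 2, 4, 6 (length 9); the LCS DP confirms no longer common subsequence exists.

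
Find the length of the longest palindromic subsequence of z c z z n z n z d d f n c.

Using dp[i][j] = 2 + dp[i+1][j−1] if the ends match, else max(dp[i+1][j], dp[i][j−1]):
dp[1][13] = 7. A witness is cnznznc at positions 2,5,6,7,8,12,13.

7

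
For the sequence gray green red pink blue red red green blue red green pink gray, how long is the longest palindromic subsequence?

One longest palindromic subsequence is gray green red blue red red blue red green gray (positions 1,2,3,5,6,7,9,10,11,13); it reads the same forward and backward, and the interval DP gives dp[1][13] = 10.

10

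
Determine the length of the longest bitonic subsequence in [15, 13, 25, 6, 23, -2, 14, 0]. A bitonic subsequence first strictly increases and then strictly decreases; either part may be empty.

5

Let inc[i] be the LIS ending at i and dec[i] the longest strictly decreasing subsequence starting at i. inc = [1, 1, 2, 1, 2, 1, 2, 2], dec = [4, 3, 4, 2, 3, 1, 2, 1].
max_i inc[i]+dec[i]−1 = 5, with one witness 15, 25, 23, 14, 0.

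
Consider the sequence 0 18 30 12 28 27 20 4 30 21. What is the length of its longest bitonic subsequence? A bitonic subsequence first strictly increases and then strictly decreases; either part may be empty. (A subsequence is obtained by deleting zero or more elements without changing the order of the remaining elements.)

7

Let inc[i] be the LIS ending at i and dec[i] the longest strictly decreasing subsequence starting at i. inc = [1, 2, 3, 2, 3, 3, 3, 2, 4, 4], dec = [1, 3, 5, 2, 4, 3, 2, 1, 2, 1].
max_i inc[i]+dec[i]−1 = 7, with one witness 0, 18, 30, 28, 27, 20, 4.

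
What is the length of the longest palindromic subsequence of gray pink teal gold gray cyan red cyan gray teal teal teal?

7

Using dp[i][j] = 2 + dp[i+1][j−1] if the ends match, else max(dp[i+1][j], dp[i][j−1]):
dp[1][12] = 7. A witness is teal gray cyan red cyan gray teal at positions 3,5,6,7,8,9,12.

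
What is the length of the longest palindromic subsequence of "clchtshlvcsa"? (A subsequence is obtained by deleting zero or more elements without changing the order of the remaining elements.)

One longest palindromic subsequence is clhshlc (positions 1,2,4,6,7,8,10); it reads the same forward and backward, and the interval DP gives dp[1][12] = 7.

7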